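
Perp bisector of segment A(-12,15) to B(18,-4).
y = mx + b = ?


Midpoint = (3, 5.5)
Slope of AB = dy/dx = -19/30 = -0.6333
Perp slope = -dx/dy = 30/19 = 1.5789
b = My - (perp slope)*Mx = 5.5 + (30*3)/(-19) = 5.5 - 4.7368 = 0.7632

y = 1.5789x + 0.7632


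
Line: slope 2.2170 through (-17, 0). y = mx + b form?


y - 0 = 2.2170(x + 17)
y = 2.2170x + 0 - 2.2170*(-17)
y = 2.2170x + 37.6890

y = 2.2170x + 37.6890


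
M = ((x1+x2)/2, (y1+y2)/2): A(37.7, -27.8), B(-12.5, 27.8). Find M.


Mx = (37.7 - 12.5)/2 = 25.2/2 = 12.6000
My = (-27.8 + 27.8)/2 = 0.0/2 = 0

(12.6000, 0)


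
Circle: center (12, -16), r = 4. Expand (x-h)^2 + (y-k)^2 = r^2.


(x-12)^2 + (y+ 16)^2 = 4^2
D = -2h = -24, E = -2k = 32
F = h^2+k^2-r^2 = 144+256-16 = 384

x^2 + y^2 - 24x + 32y + 384 = 0


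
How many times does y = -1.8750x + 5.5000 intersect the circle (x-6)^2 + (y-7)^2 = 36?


Substitute y = -1.8750x + 5.5000: (x-6)^2 + (-1.8750x+5.5000-7)^2 = 36
Expand to Ax^2 + Bx + C = 0, where b-k = -1.5
A = 1+m^2 = 4.515625
B = 2(m(b-k) - h) = 2(-1.8750*(-1.5) - 6) = -6.375
C = h^2 + (b-k)^2 - r^2 = 36 + 2.25 - 36 = 2.25
disc = B^2-4AC = 40.6406 - 40.6406 = 0
disc = 0

1 intersection point (tangent)


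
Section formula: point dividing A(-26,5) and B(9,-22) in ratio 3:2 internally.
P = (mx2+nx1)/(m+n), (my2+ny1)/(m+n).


Px = (3*9 + 2*(-26))/5 = -25/5 = -5.0000
Py = (3*(-22) + 2*5)/5 = -56/5 = -11.2000

P = (-5.0000, -11.2000)


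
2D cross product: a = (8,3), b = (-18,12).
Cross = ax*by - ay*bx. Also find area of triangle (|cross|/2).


cross = 8*12 - 3*(-18) = 96 + 54 = 150
Triangle area = |150|/2 = 150/2 = 75.0000

cross = 150, triangle area = 75.0000


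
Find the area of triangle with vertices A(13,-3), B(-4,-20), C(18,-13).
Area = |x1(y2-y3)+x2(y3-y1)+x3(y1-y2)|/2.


13*(-20+ 13) = -91
-4*(-13+ 3) = 40
18*(-3+ 20) = 306
sum = 255
Area = |255|/2 = 127.5000

127.5000 sq units


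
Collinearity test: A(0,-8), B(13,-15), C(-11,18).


0*(-15-18) + 13*(18+ 8) - 11*(-8+ 15)
= 0 + 338 - 77 = 261

No, not collinear (determinant = 261)


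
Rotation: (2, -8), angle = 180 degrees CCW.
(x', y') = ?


cos(180) = -1, sin(180) = 0
x' = 2*(-1) + 8*0 = -2
y' = 2*0 - 8*(-1) = 8

(-2, 8)


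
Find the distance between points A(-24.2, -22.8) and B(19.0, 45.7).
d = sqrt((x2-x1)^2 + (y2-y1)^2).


dx = 19.0 + 24.2 = 43.2
dy = 45.7 + 22.8 = 68.5
d = sqrt(1866.24 + 4692.25) = sqrt(6558.49) = 80.9845

80.9845


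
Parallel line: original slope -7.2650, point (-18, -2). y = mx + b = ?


Parallel lines have equal slopes.
m2 = -7.2650
b2 = -2 + 7.2650*(-18) = -132.7700

y = -7.2650x - 132.7700


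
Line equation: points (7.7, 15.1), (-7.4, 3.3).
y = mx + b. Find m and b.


m = (-11.8)/(-15.1) = 0.7815
b = y1 - m*x1 = 15.1 - (-11.8*7.7)/(-15.1) = 15.1 - 6.0172 = 9.0828

y = 0.7815x + 9.0828


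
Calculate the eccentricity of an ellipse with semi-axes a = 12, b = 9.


c = sqrt(144-81) = sqrt(63) = 7.9373
e = c/a = sqrt(63)/12 = 0.6614

e = 0.6614


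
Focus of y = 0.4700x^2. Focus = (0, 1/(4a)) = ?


a = 0.4700
4a = 1.8800
focus = (0, 1/1.8800) = (0, 0.5319)

Focus = (0, 0.5319)


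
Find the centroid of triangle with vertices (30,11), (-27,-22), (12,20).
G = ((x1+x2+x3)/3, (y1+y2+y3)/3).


Gx = (30- 27+12)/3 = 15/3 = 5.0000
Gy = (11- 22+20)/3 = 9/3 = 3.0000

G = (5.0000, 3.0000)


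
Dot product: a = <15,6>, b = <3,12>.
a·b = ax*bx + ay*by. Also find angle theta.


a·b = 15*3 + 6*12 = 45 + 72 = 117
|a| = sqrt(225+36) = 16.1555
|b| = sqrt(9+144) = 12.3693
cos(theta) = 117/(sqrt(261)*sqrt(153)) = 117/sqrt(39933) = 0.585491
theta = arccos(117/sqrt(39933)) = 54.1623 degrees

a·b = 117, theta = 54.1623 deg


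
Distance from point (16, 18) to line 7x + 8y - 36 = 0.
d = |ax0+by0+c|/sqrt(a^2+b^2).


|7*16 + 8*18 - 36| = |220| = 220
sqrt(49 + 64) = sqrt(113) = 10.6301
d = 220/sqrt(113) = 20.6959

20.6959


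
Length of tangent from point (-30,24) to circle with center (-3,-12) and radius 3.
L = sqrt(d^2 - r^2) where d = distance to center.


d = sqrt((-30+ 3)^2 + (24+ 12)^2) = sqrt(729+1296) = 45.0000
L = sqrt(2025.0000 - 9) = sqrt(2016.0000) = 44.8999

44.8999


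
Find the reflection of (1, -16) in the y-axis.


Reflection rule for y-axis: (-x, y)
(1, -16) -> (-1, -16)

(-1, -16)


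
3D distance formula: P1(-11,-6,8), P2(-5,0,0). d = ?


dx=6, dy=6, dz=-8
d = sqrt(36+36+64) = sqrt(136) = 11.6619

11.6619


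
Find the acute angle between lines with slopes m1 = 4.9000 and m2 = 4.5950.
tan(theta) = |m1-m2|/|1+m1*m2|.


m1-m2 = 0.305
1+m1*m2 = 23.5155
tan(theta) = |0.305/23.5155| = 0.012970
theta = arctan(|0.305/23.5155|) = 0.7431 degrees (acute angle)

0.7431 degrees


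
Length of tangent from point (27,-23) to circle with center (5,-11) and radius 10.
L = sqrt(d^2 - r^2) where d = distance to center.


d = sqrt((27-5)^2 + (-23+ 11)^2) = sqrt(484+144) = 25.0599
L = sqrt(628.0000 - 100) = sqrt(528.0000) = 22.9783

22.9783


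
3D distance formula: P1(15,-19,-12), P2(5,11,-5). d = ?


dx=-10, dy=30, dz=7
d = sqrt(100+900+49) = sqrt(1049) = 32.3883

32.3883


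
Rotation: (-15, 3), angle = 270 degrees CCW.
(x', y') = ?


cos(270) = 0, sin(270) = -1
x' = -15*0 - 3*(-1) = 3
y' = -15*(-1) + 3*0 = 15

(3, 15)


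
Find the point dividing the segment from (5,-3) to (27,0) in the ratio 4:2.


Px = (4*27 + 2*5)/6 = 118/6 = 19.6667
Py = (4*0 + 2*(-3))/6 = -6/6 = -1.0000

P = (19.6667, -1.0000)


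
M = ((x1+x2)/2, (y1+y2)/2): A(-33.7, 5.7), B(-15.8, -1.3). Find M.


Mx = (-33.7 - 15.8)/2 = -49.5/2 = -24.7500
My = (5.7 - 1.3)/2 = 4.4/2 = 2.2000

(-24.7500, 2.2000)


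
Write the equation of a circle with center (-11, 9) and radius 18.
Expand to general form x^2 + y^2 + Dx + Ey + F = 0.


(x+ 11)^2 + (y-9)^2 = 18^2
D = -2h = 22, E = -2k = -18
F = h^2+k^2-r^2 = 121+81-324 = -122

x^2 + y^2 + 22x - 18y - 122 = 0


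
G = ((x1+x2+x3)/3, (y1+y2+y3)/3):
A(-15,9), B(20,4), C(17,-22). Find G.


Gx = (-15+20+17)/3 = 22/3 = 7.3333
Gy = (9+4- 22)/3 = -9/3 = -3.0000

G = (7.3333, -3.0000)


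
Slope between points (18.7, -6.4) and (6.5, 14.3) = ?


dy = 14.3 + 6.4 = 20.7
dx = 6.5 - 18.7 = -12.2
m = 20.7/(-12.2) = -1.6967

m = -1.6967


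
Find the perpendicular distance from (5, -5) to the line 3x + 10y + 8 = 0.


|3*5 + 10*(-5) + 8| = |-27| = 27
sqrt(9 + 100) = sqrt(109) = 10.4403
d = 27/sqrt(109) = 2.5861

2.5861


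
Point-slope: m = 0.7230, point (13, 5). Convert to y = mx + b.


y - 5 = 0.7230(x - 13)
y = 0.7230x + 5 - 0.7230*13
y = 0.7230x - 4.3990

y = 0.7230x - 4.3990


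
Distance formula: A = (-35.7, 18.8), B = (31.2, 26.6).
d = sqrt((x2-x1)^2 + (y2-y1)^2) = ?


dx = 31.2 + 35.7 = 66.9
dy = 26.6 - 18.8 = 7.8
d = sqrt(4475.61 + 60.84) = sqrt(4536.45) = 67.3532

67.3532


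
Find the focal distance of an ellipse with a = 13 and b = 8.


c^2 = 13^2 - 8^2 = 169 - 64 = 105
c = sqrt(105) = 10.2470

c = 10.2470


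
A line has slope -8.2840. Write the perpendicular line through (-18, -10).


Perpendicular slope = -1/m1 = -1/(-8.2840) = 0.1207
b2 = y0 - m2*x0 = -10 - 18/(-8.2840) = -10 + 2.1729 = -7.8271

y = 0.1207x - 7.8271


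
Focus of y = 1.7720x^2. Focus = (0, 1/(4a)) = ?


a = 1.7720
4a = 7.0880
focus = (0, 1/7.0880) = (0, 0.1411)

Focus = (0, 0.1411)


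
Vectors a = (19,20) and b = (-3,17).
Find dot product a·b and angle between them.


a·b = 19*(-3) + 20*17 = -57 + 340 = 283
|a| = sqrt(361+400) = 27.5862
|b| = sqrt(9+289) = 17.2627
cos(theta) = 283/(sqrt(761)*sqrt(298)) = 283/sqrt(226778) = 0.594273
theta = arccos(283/sqrt(226778)) = 53.5392 degrees

a·b = 283, theta = 53.5392 deg


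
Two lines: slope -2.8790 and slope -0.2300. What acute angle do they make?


m1-m2 = -2.649
1+m1*m2 = 1.66217
tan(theta) = |-2.649/1.66217| = 1.593700
theta = arctan(|-2.649/1.66217|) = 57.8929 degrees (acute angle)

57.8929 degrees


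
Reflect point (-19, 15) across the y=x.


Reflection rule for y=x: (y, x)
(-19, 15) -> (15, -19)

(15, -19)


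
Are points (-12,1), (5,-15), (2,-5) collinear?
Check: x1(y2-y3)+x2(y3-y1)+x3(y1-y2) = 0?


-12*(-15+ 5) + 5*(-5-1) + 2*(1+ 15)
= 120 - 30 + 32 = 122

No, not collinear (determinant = 122)


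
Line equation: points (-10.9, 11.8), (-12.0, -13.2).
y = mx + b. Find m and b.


m = (-25.0)/(-1.1) = 22.7273
b = y1 - m*x1 = 11.8 - (-25.0*(-10.9))/(-1.1) = 11.8 + 247.7273 = 259.5273

y = 22.7273x + 259.5273


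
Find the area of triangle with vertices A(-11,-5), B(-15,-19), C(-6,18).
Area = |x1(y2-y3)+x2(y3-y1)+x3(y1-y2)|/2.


-11*(-19-18) = 407
-15*(18+ 5) = -345
-6*(-5+ 19) = -84
sum = -22
Area = |-22|/2 = 11.0000

11.0000 sq units


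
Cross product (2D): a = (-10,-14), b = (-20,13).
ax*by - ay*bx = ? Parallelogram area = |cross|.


cross = -10*13 + 14*(-20) = -130 - 280 = -410
Parallelogram area = |-410| = 410

cross = -410, parallelogram area = 410


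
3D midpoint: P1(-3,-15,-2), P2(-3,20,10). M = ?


Mx = (-3- 3)/2 = -3.0000
My = (-15+20)/2 = 2.5000
Mz = (-2+10)/2 = 4.0000

M = (-3.0000, 2.5000, 4.0000)


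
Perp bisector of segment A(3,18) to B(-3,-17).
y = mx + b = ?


Midpoint = (0, 0.5)
Slope of AB = dy/dx = -35/(-6) = 5.8333
Perp slope = -dx/dy = -6/35 = -0.1714
b = My - (perp slope)*Mx = 0.5 + (-6*0)/(-35) = 0.5 + 0 = 0.5000

y = -0.1714x + 0.5000


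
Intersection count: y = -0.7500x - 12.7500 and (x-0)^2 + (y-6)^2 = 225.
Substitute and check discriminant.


Substitute y = -0.7500x - 12.7500: (x-0)^2 + (-0.7500x- 12.7500-6)^2 = 225
Expand to Ax^2 + Bx + C = 0, where b-k = -18.75
A = 1+m^2 = 1.5625
B = 2(m(b-k) - h) = 2(-0.7500*(-18.75) - 0) = 28.125
C = h^2 + (b-k)^2 - r^2 = 0 + 351.5625 - 225 = 126.5625
disc = B^2-4AC = 791.0156 - 791.0156 = 0
disc = 0

1 intersection point (tangent)


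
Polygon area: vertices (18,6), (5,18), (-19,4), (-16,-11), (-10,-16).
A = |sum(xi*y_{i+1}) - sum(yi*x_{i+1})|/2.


sum(xi*y_{i+1}) = 18*18 + 5*4 - 19*(-11) - 16*(-16) - 10*6 = 749
sum(yi*x_{i+1}) = 6*5 + 18*(-19) + 4*(-16) - 11*(-10) - 16*18 = -554
Area = |749 + 554|/2 = 1303/2 = 651.5000

651.5000 sq units


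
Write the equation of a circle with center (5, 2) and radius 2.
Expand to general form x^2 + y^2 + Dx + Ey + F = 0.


(x-5)^2 + (y-2)^2 = 2^2
D = -2h = -10, E = -2k = -4
F = h^2+k^2-r^2 = 25+4-4 = 25

x^2 + y^2 - 10x - 4y + 25 = 0


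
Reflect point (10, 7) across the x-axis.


Reflection rule for x-axis: (x, -y)
(10, 7) -> (10, -7)

(10, -7)


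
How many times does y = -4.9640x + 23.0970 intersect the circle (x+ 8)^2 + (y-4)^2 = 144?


Substitute y = -4.9640x + 23.0970: (x+ 8)^2 + (-4.9640x+23.0970-4)^2 = 144
Expand to Ax^2 + Bx + C = 0, where b-k = 19.097
A = 1+m^2 = 25.641296
B = 2(m(b-k) - h) = 2(-4.9640*19.097 + 8) = -173.595016
C = h^2 + (b-k)^2 - r^2 = 64 + 364.695409 - 144 = 284.695409
disc = B^2-4AC = 30135.2296 - 29199.8370 = 935.3926
disc > 0

2 intersection points


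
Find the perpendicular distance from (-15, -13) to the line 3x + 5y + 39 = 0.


|3*(-15) + 5*(-13) + 39| = |-71| = 71
sqrt(9 + 25) = sqrt(34) = 5.8310
d = 71/sqrt(34) = 12.1764

12.1764


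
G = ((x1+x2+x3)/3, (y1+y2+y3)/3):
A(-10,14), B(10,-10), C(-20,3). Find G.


Gx = (-10+10- 20)/3 = -20/3 = -6.6667
Gy = (14- 10+3)/3 = 7/3 = 2.3333

G = (-6.6667, 2.3333)


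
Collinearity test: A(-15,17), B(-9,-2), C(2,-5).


-15*(-2+ 5) - 9*(-5-17) + 2*(17+ 2)
= -45 + 198 + 38 = 191

No, not collinear (determinant = 191)


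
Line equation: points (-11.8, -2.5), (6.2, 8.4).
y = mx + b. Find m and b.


m = (10.9)/(18.0) = 0.6056
b = y1 - m*x1 = -2.5 - (10.9*(-11.8))/(18.0) = -2.5 + 7.1456 = 4.6456

y = 0.6056x + 4.6456


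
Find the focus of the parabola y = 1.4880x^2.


a = 1.4880
4a = 5.9520
focus = (0, 1/5.9520) = (0, 0.1680)

Focus = (0, 0.1680)


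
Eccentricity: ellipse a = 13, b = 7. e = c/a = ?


c = sqrt(169-49) = sqrt(120) = 10.9545
e = c/a = sqrt(120)/13 = 0.8427

e = 0.8427


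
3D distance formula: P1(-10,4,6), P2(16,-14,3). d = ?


dx=26, dy=-18, dz=-3
d = sqrt(676+324+9) = sqrt(1009) = 31.7648

31.7648


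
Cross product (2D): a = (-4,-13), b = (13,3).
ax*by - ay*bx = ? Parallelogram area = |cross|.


cross = -4*3 + 13*13 = -12 + 169 = 157
Parallelogram area = |157| = 157

cross = 157, parallelogram area = 157


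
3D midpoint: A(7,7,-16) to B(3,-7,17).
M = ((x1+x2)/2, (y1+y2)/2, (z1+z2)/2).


Mx = (7+3)/2 = 5.0000
My = (7- 7)/2 = 0
Mz = (-16+17)/2 = 0.5000

M = (5.0000, 0, 0.5000)


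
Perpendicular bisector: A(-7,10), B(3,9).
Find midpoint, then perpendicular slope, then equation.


Midpoint = (-2, 9.5)
Slope of AB = dy/dx = -1/10 = -0.1000
Perp slope = -dx/dy = 10/1 = 10.0000
b = My - (perp slope)*Mx = 9.5 + (10*(-2))/(-1) = 9.5 + 20.0000 = 29.5000

y = 10.0000x + 29.5000


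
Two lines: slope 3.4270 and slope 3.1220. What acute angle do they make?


m1-m2 = 0.305
1+m1*m2 = 11.699094
tan(theta) = |0.305/11.699094| = 0.026070
theta = arctan(|0.305/11.699094|) = 1.4934 degrees (acute angle)

1.4934 degrees


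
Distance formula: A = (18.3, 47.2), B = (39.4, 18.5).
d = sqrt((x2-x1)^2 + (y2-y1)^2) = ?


dx = 39.4 - 18.3 = 21.1
dy = 18.5 - 47.2 = -28.7
d = sqrt(445.21 + 823.69) = sqrt(1268.9) = 35.6216

35.6216


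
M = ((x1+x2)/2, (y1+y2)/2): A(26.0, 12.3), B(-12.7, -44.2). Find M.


Mx = (26.0 - 12.7)/2 = 13.3/2 = 6.6500
My = (12.3 - 44.2)/2 = -31.9/2 = -15.9500

(6.6500, -15.9500)


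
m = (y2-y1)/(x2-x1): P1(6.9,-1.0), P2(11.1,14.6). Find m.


dy = 14.6 + 1.0 = 15.6
dx = 11.1 - 6.9 = 4.2
m = 15.6/4.2 = 3.7143

m = 3.7143


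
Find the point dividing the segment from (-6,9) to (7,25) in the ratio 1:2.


Px = (1*7 + 2*(-6))/3 = -5/3 = -1.6667
Py = (1*25 + 2*9)/3 = 43/3 = 14.3333

P = (-1.6667, 14.3333)


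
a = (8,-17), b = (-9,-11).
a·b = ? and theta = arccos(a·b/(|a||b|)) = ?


a·b = 8*(-9) - 17*(-11) = -72 + 187 = 115
|a| = sqrt(64+289) = 18.7883
|b| = sqrt(81+121) = 14.2127
cos(theta) = 115/(sqrt(353)*sqrt(202)) = 115/sqrt(71306) = 0.430660
theta = arccos(115/sqrt(71306)) = 64.4905 degrees

a·b = 115, theta = 64.4905 deg


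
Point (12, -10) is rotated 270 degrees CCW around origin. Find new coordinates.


cos(270) = 0, sin(270) = -1
x' = 12*0 + 10*(-1) = -10
y' = 12*(-1) - 10*0 = -12

(-10, -12)


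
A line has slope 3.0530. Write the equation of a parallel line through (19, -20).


Parallel lines have equal slopes.
m2 = 3.0530
b2 = -20 - 3.0530*19 = -78.0070

y = 3.0530x - 78.0070


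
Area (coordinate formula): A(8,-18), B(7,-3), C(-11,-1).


8*(-3+ 1) = -16
7*(-1+ 18) = 119
-11*(-18+ 3) = 165
sum = 268
Area = |268|/2 = 134.0000

134.0000 sq units


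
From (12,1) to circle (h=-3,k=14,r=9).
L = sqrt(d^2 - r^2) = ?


d = sqrt((12+ 3)^2 + (1-14)^2) = sqrt(225+169) = 19.8494
L = sqrt(394.0000 - 81) = sqrt(313.0000) = 17.6918

17.6918


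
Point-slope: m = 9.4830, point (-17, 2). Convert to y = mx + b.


y - 2 = 9.4830(x + 17)
y = 9.4830x + 2 - 9.4830*(-17)
y = 9.4830x + 163.2110

y = 9.4830x + 163.2110


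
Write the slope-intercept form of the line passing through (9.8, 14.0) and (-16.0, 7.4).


m = (-6.6)/(-25.8) = 0.2558
b = y1 - m*x1 = 14.0 - (-6.6*9.8)/(-25.8) = 14.0 - 2.5070 = 11.4930

y = 0.2558x + 11.4930


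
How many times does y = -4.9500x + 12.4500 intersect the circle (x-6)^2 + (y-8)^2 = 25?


Substitute y = -4.9500x + 12.4500: (x-6)^2 + (-4.9500x+12.4500-8)^2 = 25
Expand to Ax^2 + Bx + C = 0, where b-k = 4.45
A = 1+m^2 = 25.5025
B = 2(m(b-k) - h) = 2(-4.9500*4.45 - 6) = -56.055
C = h^2 + (b-k)^2 - r^2 = 36 + 19.8025 - 25 = 30.8025
disc = B^2-4AC = 3142.1630 - 3142.1630 = 0
disc = 0

1 intersection point (tangent)


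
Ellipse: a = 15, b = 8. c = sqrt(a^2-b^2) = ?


c^2 = 15^2 - 8^2 = 225 - 64 = 161
c = sqrt(161) = 12.6886

c = 12.6886


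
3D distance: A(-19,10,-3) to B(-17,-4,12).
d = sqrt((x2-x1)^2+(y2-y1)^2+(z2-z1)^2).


dx=2, dy=-14, dz=15
d = sqrt(4+196+225) = sqrt(425) = 20.6155

20.6155


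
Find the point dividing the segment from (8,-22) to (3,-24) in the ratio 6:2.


Px = (6*3 + 2*8)/8 = 34/8 = 4.2500
Py = (6*(-24) + 2*(-22))/8 = -188/8 = -23.5000

P = (4.2500, -23.5000)


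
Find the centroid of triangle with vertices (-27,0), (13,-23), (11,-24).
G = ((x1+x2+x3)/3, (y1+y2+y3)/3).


Gx = (-27+13+11)/3 = -3/3 = -1.0000
Gy = (0- 23- 24)/3 = -47/3 = -15.6667

G = (-1.0000, -15.6667)


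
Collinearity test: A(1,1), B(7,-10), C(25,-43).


1*(-10+ 43) + 7*(-43-1) + 25*(1+ 10)
= 33 - 308 + 275 = 0

Yes, collinear (determinant = 0)


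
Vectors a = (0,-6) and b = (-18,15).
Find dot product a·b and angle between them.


a·b = 0*(-18) - 6*15 = 0 - 90 = -90
|a| = sqrt(0+36) = 6.0000
|b| = sqrt(324+225) = 23.4307
cos(theta) = -90/(sqrt(36)*sqrt(549)) = -90/sqrt(19764) = -0.640184
theta = arccos(-90/sqrt(19764)) = 129.8056 degrees

a·b = -90, theta = 129.8056 deg


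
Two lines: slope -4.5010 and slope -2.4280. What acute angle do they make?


m1-m2 = -2.073
1+m1*m2 = 11.928428
tan(theta) = |-2.073/11.928428| = 0.173787
theta = arctan(|-2.073/11.928428|) = 9.8588 degrees (acute angle)

9.8588 degrees


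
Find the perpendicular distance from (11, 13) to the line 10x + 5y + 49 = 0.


|10*11 + 5*13 + 49| = |224| = 224
sqrt(100 + 25) = sqrt(125) = 11.1803
d = 224/sqrt(125) = 20.0352

20.0352


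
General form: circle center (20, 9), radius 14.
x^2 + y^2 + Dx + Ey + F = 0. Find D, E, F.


(x-20)^2 + (y-9)^2 = 14^2
D = -2h = -40, E = -2k = -18
F = h^2+k^2-r^2 = 400+81-196 = 285

D = -40, E = -18, F = 285


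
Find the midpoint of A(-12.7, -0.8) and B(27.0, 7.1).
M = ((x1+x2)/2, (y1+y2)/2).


Mx = (-12.7 + 27.0)/2 = 14.3/2 = 7.1500
My = (-0.8 + 7.1)/2 = 6.3/2 = 3.1500

(7.1500, 3.1500)


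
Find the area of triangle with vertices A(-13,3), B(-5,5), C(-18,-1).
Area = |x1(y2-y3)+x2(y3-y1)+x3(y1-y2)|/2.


-13*(5+ 1) = -78
-5*(-1-3) = 20
-18*(3-5) = 36
sum = -22
Area = |-22|/2 = 11.0000

11.0000 sq units


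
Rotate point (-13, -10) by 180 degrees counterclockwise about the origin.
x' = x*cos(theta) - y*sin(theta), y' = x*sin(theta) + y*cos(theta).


cos(180) = -1, sin(180) = 0
x' = -13*(-1) + 10*0 = 13
y' = -13*0 - 10*(-1) = 10

(13, 10)


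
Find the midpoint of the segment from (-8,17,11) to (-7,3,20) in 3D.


Mx = (-8- 7)/2 = -7.5000
My = (17+3)/2 = 10.0000
Mz = (11+20)/2 = 15.5000

M = (-7.5000, 10.0000, 15.5000)


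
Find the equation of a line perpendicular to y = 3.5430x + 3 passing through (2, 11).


Perpendicular slope = -1/m1 = -1/3.5430 = -0.2822
b2 = y0 - m2*x0 = 11 + 2/3.5430 = 11 + 0.5645 = 11.5645

y = -0.2822x + 11.5645


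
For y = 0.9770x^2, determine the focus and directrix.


a = 0.9770
1/(4a) = 0.2559
Focus = (0, 0.2559)
Directrix: y = -0.2559

Focus = (0, 0.2559), Directrix: y = -0.2559


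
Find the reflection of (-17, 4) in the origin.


Reflection rule for origin: (-x, -y)
(-17, 4) -> (17, -4)

(17, -4)


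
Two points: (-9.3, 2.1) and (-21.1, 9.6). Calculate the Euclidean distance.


dx = -21.1 + 9.3 = -11.8
dy = 9.6 - 2.1 = 7.5
d = sqrt(139.24 + 56.25) = sqrt(195.49) = 13.9818

13.9818


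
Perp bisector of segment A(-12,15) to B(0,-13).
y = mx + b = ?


Midpoint = (-6, 1)
Slope of AB = dy/dx = -28/12 = -2.3333
Perp slope = -dx/dy = 12/28 = 0.4286
b = My - (perp slope)*Mx = 1 + (12*(-6))/(-28) = 1 + 2.5714 = 3.5714

y = 0.4286x + 3.5714


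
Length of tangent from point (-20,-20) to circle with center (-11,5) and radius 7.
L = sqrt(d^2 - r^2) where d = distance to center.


d = sqrt((-20+ 11)^2 + (-20-5)^2) = sqrt(81+625) = 26.5707
L = sqrt(706.0000 - 49) = sqrt(657.0000) = 25.6320

25.6320


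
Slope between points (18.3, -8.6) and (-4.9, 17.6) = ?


dy = 17.6 + 8.6 = 26.2
dx = -4.9 - 18.3 = -23.2
m = 26.2/(-23.2) = -1.1293

m = -1.1293


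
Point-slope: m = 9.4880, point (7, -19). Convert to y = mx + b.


y + 19 = 9.4880(x - 7)
y = 9.4880x - 19 - 9.4880*7
y = 9.4880x - 85.4160

y = 9.4880x - 85.4160


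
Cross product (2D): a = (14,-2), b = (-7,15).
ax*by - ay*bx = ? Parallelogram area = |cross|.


cross = 14*15 + 2*(-7) = 210 - 14 = 196
Parallelogram area = |196| = 196

cross = 196, parallelogram area = 196


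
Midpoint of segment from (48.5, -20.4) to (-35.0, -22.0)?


Mx = (48.5 - 35.0)/2 = 13.5/2 = 6.7500
My = (-20.4 - 22.0)/2 = -42.4/2 = -21.2000

(6.7500, -21.2000)


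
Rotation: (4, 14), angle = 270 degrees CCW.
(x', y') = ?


cos(270) = 0, sin(270) = -1
x' = 4*0 - 14*(-1) = 14
y' = 4*(-1) + 14*0 = -4

(14, -4)


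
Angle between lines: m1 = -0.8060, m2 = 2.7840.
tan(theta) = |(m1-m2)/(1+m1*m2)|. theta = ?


m1-m2 = -3.59
1+m1*m2 = -1.243904
tan(theta) = |-3.59/(-1.243904)| = 2.886075
theta = arctan(|-3.59/(-1.243904)|) = 70.8892 degrees (acute angle)

70.8892 degrees


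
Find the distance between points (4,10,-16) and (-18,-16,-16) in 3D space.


dx=-22, dy=-26, dz=0
d = sqrt(484+676+0) = sqrt(1160) = 34.0588

34.0588


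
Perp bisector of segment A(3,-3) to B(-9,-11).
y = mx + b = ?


Midpoint = (-3, -7)
Slope of AB = dy/dx = -8/(-12) = 0.6667
Perp slope = -dx/dy = -12/8 = -1.5000
b = My - (perp slope)*Mx = -7 + (-12*(-3))/(-8) = -7 - 4.5000 = -11.5000

y = -1.5000x - 11.5000


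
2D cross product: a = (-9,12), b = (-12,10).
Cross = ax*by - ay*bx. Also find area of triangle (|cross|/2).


cross = -9*10 - 12*(-12) = -90 + 144 = 54
Triangle area = |54|/2 = 54/2 = 27.0000

cross = 54, triangle area = 27.0000


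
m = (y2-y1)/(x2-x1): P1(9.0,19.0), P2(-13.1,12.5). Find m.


dy = 12.5 - 19.0 = -6.5
dx = -13.1 - 9.0 = -22.1
m = -6.5/(-22.1) = 0.2941

m = 0.2941


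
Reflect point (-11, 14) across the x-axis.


Reflection rule for x-axis: (x, -y)
(-11, 14) -> (-11, -14)

(-11, -14)


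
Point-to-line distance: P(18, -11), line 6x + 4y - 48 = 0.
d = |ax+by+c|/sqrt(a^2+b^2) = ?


|6*18 + 4*(-11) - 48| = |16| = 16
sqrt(36 + 16) = sqrt(52) = 7.2111
d = 16/sqrt(52) = 2.2188

2.2188


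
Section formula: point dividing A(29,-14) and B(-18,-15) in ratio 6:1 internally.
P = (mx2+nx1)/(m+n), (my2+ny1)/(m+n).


Px = (6*(-18) + 1*29)/7 = -79/7 = -11.2857
Py = (6*(-15) + 1*(-14))/7 = -104/7 = -14.8571

P = (-11.2857, -14.8571)


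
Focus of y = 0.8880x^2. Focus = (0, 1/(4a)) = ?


a = 0.8880
4a = 3.5520
focus = (0, 1/3.5520) = (0, 0.2815)

Focus = (0, 0.2815)


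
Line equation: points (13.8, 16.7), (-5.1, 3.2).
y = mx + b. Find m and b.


m = (-13.5)/(-18.9) = 0.7143
b = y1 - m*x1 = 16.7 - (-13.5*13.8)/(-18.9) = 16.7 - 9.8571 = 6.8429

y = 0.7143x + 6.8429


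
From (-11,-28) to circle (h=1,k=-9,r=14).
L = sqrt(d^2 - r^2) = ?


d = sqrt((-11-1)^2 + (-28+ 9)^2) = sqrt(144+361) = 22.4722
L = sqrt(505.0000 - 196) = sqrt(309.0000) = 17.5784

17.5784


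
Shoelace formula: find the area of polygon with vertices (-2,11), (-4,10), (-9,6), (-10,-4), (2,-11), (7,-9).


sum(xi*y_{i+1}) = -2*10 - 4*6 - 9*(-4) - 10*(-11) + 2*(-9) + 7*11 = 161
sum(yi*x_{i+1}) = 11*(-4) + 10*(-9) + 6*(-10) - 4*2 - 11*7 - 9*(-2) = -261
Area = |161 + 261|/2 = 422/2 = 211.0000

211.0000 sq units


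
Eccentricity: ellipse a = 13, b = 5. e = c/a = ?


c = sqrt(169-25) = sqrt(144) = 12.0000
e = c/a = 12/13 = 0.9231

e = 0.9231


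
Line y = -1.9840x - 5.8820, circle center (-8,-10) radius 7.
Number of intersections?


Substitute y = -1.9840x - 5.8820: (x+ 8)^2 + (-1.9840x- 5.8820+ 10)^2 = 49
Expand to Ax^2 + Bx + C = 0, where b-k = 4.118
A = 1+m^2 = 4.936256
B = 2(m(b-k) - h) = 2(-1.9840*4.118 + 8) = -0.340224
C = h^2 + (b-k)^2 - r^2 = 64 + 16.957924 - 49 = 31.957924
disc = B^2-4AC = 0.1158 - 631.0100 = -630.8942
disc < 0

0 intersection points


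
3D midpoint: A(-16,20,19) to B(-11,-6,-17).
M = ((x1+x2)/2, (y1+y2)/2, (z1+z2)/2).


Mx = (-16- 11)/2 = -13.5000
My = (20- 6)/2 = 7.0000
Mz = (19- 17)/2 = 1.0000

M = (-13.5000, 7.0000, 1.0000)


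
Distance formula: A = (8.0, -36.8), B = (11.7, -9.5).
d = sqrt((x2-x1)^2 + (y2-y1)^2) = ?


dx = 11.7 - 8.0 = 3.7
dy = -9.5 + 36.8 = 27.3
d = sqrt(13.69 + 745.29) = sqrt(758.98) = 27.5496

27.5496


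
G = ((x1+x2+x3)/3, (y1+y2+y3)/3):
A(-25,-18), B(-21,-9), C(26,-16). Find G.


Gx = (-25- 21+26)/3 = -20/3 = -6.6667
Gy = (-18- 9- 16)/3 = -43/3 = -14.3333

G = (-6.6667, -14.3333)


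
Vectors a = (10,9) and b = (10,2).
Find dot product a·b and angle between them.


a·b = 10*10 + 9*2 = 100 + 18 = 118
|a| = sqrt(100+81) = 13.4536
|b| = sqrt(100+4) = 10.1980
cos(theta) = 118/(sqrt(181)*sqrt(104)) = 118/sqrt(18824) = 0.860055
theta = arccos(118/sqrt(18824)) = 30.6773 degrees

a·b = 118, theta = 30.6773 deg


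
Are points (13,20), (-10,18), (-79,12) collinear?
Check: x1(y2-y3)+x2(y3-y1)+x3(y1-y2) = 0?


13*(18-12) - 10*(12-20) - 79*(20-18)
= 78 + 80 - 158 = 0

Yes, collinear (determinant = 0)


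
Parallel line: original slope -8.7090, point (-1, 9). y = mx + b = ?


Parallel lines have equal slopes.
m2 = -8.7090
b2 = 9 + 8.7090*(-1) = 0.2910

y = -8.7090x + 0.2910


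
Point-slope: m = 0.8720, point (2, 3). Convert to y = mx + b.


y - 3 = 0.8720(x - 2)
y = 0.8720x + 3 - 0.8720*2
y = 0.8720x + 1.2560

y = 0.8720x + 1.2560


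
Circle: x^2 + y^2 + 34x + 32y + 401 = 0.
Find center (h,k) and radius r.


h = -D/2 = -34/2 = -17
k = -E/2 = -32/2 = -16
r^2 = h^2 + k^2 - F = 289 + 256 - 401 = 144
r = 12

Center (-17, -16), radius = 12


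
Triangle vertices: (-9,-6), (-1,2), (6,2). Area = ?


-9*(2-2) = 0
-1*(2+ 6) = -8
6*(-6-2) = -48
sum = -56
Area = |-56|/2 = 28.0000

28.0000 sq units


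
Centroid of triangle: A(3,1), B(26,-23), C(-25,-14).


Gx = (3+26- 25)/3 = 4/3 = 1.3333
Gy = (1- 23- 14)/3 = -36/3 = -12.0000

G = (1.3333, -12.0000)


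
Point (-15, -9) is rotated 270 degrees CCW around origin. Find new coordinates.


cos(270) = 0, sin(270) = -1
x' = -15*0 + 9*(-1) = -9
y' = -15*(-1) - 9*0 = 15

(-9, 15)


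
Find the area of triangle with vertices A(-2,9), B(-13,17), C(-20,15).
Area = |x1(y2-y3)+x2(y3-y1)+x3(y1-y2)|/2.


-2*(17-15) = -4
-13*(15-9) = -78
-20*(9-17) = 160
sum = 78
Area = |78|/2 = 39.0000

39.0000 sq units


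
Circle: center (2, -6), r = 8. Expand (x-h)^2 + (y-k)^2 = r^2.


(x-2)^2 + (y+ 6)^2 = 8^2
D = -2h = -4, E = -2k = 12
F = h^2+k^2-r^2 = 4+36-64 = -24

x^2 + y^2 - 4x + 12y - 24 = 0


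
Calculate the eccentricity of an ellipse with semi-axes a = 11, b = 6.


c = sqrt(121-36) = sqrt(85) = 9.2195
e = c/a = sqrt(85)/11 = 0.8381

e = 0.8381


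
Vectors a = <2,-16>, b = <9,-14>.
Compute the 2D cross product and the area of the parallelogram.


cross = 2*(-14) + 16*9 = -28 + 144 = 116
Parallelogram area = |116| = 116

cross = 116, parallelogram area = 116


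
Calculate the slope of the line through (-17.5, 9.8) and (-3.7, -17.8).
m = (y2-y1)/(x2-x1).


dy = -17.8 - 9.8 = -27.6
dx = -3.7 + 17.5 = 13.8
m = -27.6/13.8 = -2.0000

m = -2.0000


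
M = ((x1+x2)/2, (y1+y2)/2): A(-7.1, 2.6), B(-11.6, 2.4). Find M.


Mx = (-7.1 - 11.6)/2 = -18.7/2 = -9.3500
My = (2.6 + 2.4)/2 = 5.0/2 = 2.5000

(-9.3500, 2.5000)


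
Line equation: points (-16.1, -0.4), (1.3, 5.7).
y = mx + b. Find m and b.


m = (6.1)/(17.4) = 0.3506
b = y1 - m*x1 = -0.4 - (6.1*(-16.1))/(17.4) = -0.4 + 5.6443 = 5.2443

y = 0.3506x + 5.2443


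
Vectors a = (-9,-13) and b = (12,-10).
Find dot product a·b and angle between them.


a·b = -9*12 - 13*(-10) = -108 + 130 = 22
|a| = sqrt(81+169) = 15.8114
|b| = sqrt(144+100) = 15.6205
cos(theta) = 22/(sqrt(250)*sqrt(244)) = 22/sqrt(61000) = 0.089075
theta = arccos(22/sqrt(61000)) = 84.8896 degrees

a·b = 22, theta = 84.8896 deg


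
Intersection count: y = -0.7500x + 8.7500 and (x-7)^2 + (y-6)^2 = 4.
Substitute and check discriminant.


Substitute y = -0.7500x + 8.7500: (x-7)^2 + (-0.7500x+8.7500-6)^2 = 4
Expand to Ax^2 + Bx + C = 0, where b-k = 2.75
A = 1+m^2 = 1.5625
B = 2(m(b-k) - h) = 2(-0.7500*2.75 - 7) = -18.125
C = h^2 + (b-k)^2 - r^2 = 49 + 7.5625 - 4 = 52.5625
disc = B^2-4AC = 328.5156 - 328.5156 = 0
disc = 0

1 intersection point (tangent)


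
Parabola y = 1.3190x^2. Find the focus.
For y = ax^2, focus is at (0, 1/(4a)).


a = 1.3190
4a = 5.2760
focus = (0, 1/5.2760) = (0, 0.1895)

Focus = (0, 0.1895)


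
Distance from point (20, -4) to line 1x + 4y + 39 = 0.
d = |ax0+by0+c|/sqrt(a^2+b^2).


|1*20 + 4*(-4) + 39| = |43| = 43
sqrt(1 + 16) = sqrt(17) = 4.1231
d = 43/sqrt(17) = 10.4290

10.4290


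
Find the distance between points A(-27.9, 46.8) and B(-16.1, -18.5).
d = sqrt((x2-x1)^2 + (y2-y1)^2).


dx = -16.1 + 27.9 = 11.8
dy = -18.5 - 46.8 = -65.3
d = sqrt(139.24 + 4264.09) = sqrt(4403.33) = 66.3576

66.3576


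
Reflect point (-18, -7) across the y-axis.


Reflection rule for y-axis: (-x, y)
(-18, -7) -> (18, -7)

(18, -7)


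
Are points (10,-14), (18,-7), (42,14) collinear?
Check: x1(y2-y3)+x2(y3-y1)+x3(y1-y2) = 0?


10*(-7-14) + 18*(14+ 14) + 42*(-14+ 7)
= -210 + 504 - 294 = 0

Yes, collinear (determinant = 0)


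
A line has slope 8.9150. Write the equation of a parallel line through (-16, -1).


Parallel lines have equal slopes.
m2 = 8.9150
b2 = -1 - 8.9150*(-16) = 141.6400

y = 8.9150x + 141.6400


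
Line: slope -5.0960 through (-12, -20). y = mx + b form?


y + 20 = -5.0960(x + 12)
y = -5.0960x - 20 + 5.0960*(-12)
y = -5.0960x - 81.1520

y = -5.0960x - 81.1520


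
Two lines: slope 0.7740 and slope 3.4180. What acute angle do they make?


m1-m2 = -2.644
1+m1*m2 = 3.645532
tan(theta) = |-2.644/3.645532| = 0.725271
theta = arctan(|-2.644/3.645532|) = 35.9523 degrees (acute angle)

35.9523 degrees


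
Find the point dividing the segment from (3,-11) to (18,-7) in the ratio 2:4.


Px = (2*18 + 4*3)/6 = 48/6 = 8.0000
Py = (2*(-7) + 4*(-11))/6 = -58/6 = -9.6667

P = (8.0000, -9.6667)


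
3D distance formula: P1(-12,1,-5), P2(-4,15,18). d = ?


dx=8, dy=14, dz=23
d = sqrt(64+196+529) = sqrt(789) = 28.0891

28.0891


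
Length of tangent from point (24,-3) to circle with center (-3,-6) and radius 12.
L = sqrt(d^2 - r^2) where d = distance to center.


d = sqrt((24+ 3)^2 + (-3+ 6)^2) = sqrt(729+9) = 27.1662
L = sqrt(738.0000 - 144) = sqrt(594.0000) = 24.3721

24.3721


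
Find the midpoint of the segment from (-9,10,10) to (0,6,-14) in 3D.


Mx = (-9+0)/2 = -4.5000
My = (10+6)/2 = 8.0000
Mz = (10- 14)/2 = -2.0000

M = (-4.5000, 8.0000, -2.0000)


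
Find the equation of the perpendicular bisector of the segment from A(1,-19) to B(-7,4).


Midpoint = (-3, -7.5)
Slope of AB = dy/dx = 23/(-8) = -2.8750
Perp slope = -dx/dy = 8/23 = 0.3478
b = My - (perp slope)*Mx = -7.5 + (-8*(-3))/23 = -7.5 + 1.0435 = -6.4565

y = 0.3478x - 6.4565


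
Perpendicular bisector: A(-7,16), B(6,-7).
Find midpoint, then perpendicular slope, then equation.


Midpoint = (-0.5, 4.5)
Slope of AB = dy/dx = -23/13 = -1.7692
Perp slope = -dx/dy = 13/23 = 0.5652
b = My - (perp slope)*Mx = 4.5 + (13*(-0.5))/(-23) = 4.5 + 0.2826 = 4.7826

y = 0.5652x + 4.7826


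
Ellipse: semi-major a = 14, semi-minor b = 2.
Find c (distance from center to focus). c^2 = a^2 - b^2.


c^2 = 14^2 - 2^2 = 196 - 4 = 192
c = sqrt(192) = 13.8564

c = 13.8564


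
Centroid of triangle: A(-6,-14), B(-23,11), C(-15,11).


Gx = (-6- 23- 15)/3 = -44/3 = -14.6667
Gy = (-14+11+11)/3 = 8/3 = 2.6667

G = (-14.6667, 2.6667)


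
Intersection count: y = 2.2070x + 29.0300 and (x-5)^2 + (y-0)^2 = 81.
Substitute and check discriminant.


Substitute y = 2.2070x + 29.0300: (x-5)^2 + (2.2070x+29.0300-0)^2 = 81
Expand to Ax^2 + Bx + C = 0, where b-k = 29.03
A = 1+m^2 = 5.870849
B = 2(m(b-k) - h) = 2(2.2070*29.03 - 5) = 118.13842
C = h^2 + (b-k)^2 - r^2 = 25 + 842.7409 - 81 = 786.7409
disc = B^2-4AC = 13956.6863 - 18475.3481 = -4518.6618
disc < 0

0 intersection points


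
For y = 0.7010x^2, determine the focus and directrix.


a = 0.7010
1/(4a) = 0.3566
Focus = (0, 0.3566)
Directrix: y = -0.3566

Focus = (0, 0.3566), Directrix: y = -0.3566


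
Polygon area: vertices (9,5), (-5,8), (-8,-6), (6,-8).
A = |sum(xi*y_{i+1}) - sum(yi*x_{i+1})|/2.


sum(xi*y_{i+1}) = 9*8 - 5*(-6) - 8*(-8) + 6*5 = 196
sum(yi*x_{i+1}) = 5*(-5) + 8*(-8) - 6*6 - 8*9 = -197
Area = |196 + 197|/2 = 393/2 = 196.5000

196.5000 sq units


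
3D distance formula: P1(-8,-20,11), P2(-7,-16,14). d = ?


dx=1, dy=4, dz=3
d = sqrt(1+16+9) = sqrt(26) = 5.0990

5.0990


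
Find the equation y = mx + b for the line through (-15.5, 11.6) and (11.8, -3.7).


m = (-15.3)/(27.3) = -0.5604
b = y1 - m*x1 = 11.6 - (-15.3*(-15.5))/(27.3) = 11.6 - 8.6868 = 2.9132

y = -0.5604x + 2.9132


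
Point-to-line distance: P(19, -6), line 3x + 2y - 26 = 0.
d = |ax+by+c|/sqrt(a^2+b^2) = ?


|3*19 + 2*(-6) - 26| = |19| = 19
sqrt(9 + 4) = sqrt(13) = 3.6056
d = 19/sqrt(13) = 5.2697

5.2697


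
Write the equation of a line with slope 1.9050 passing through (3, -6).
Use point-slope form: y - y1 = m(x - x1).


y + 6 = 1.9050(x - 3)
y = 1.9050x - 6 - 1.9050*3
y = 1.9050x - 11.7150

y = 1.9050x - 11.7150


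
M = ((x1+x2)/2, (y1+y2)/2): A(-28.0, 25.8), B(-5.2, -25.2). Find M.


Mx = (-28.0 - 5.2)/2 = -33.2/2 = -16.6000
My = (25.8 - 25.2)/2 = 0.6/2 = 0.3000

(-16.6000, 0.3000)


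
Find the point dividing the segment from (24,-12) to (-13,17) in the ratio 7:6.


Px = (7*(-13) + 6*24)/13 = 53/13 = 4.0769
Py = (7*17 + 6*(-12))/13 = 47/13 = 3.6154

P = (4.0769, 3.6154)


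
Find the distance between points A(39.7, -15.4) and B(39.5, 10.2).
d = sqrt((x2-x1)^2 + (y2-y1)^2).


dx = 39.5 - 39.7 = -0.2
dy = 10.2 + 15.4 = 25.6
d = sqrt(0.04 + 655.36) = sqrt(655.4) = 25.6008

25.6008


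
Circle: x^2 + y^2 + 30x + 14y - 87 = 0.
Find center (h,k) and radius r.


h = -D/2 = -30/2 = -15
k = -E/2 = -14/2 = -7
r^2 = h^2 + k^2 - F = 225 + 49 + 87 = 361
r = 19

Center (-15, -7), radius = 19


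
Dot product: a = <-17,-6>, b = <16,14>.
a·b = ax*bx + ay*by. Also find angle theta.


a·b = -17*16 - 6*14 = -272 - 84 = -356
|a| = sqrt(289+36) = 18.0278
|b| = sqrt(256+196) = 21.2603
cos(theta) = -356/(sqrt(325)*sqrt(452)) = -356/sqrt(146900) = -0.928836
theta = arccos(-356/sqrt(146900)) = 158.2541 degrees

a·b = -356, theta = 158.2541 deg


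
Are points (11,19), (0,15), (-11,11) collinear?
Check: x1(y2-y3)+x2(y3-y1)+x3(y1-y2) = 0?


11*(15-11) + 0*(11-19) - 11*(19-15)
= 44 + 0 - 44 = 0

Yes, collinear (determinant = 0)


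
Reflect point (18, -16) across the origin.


Reflection rule for origin: (-x, -y)
(18, -16) -> (-18, 16)

(-18, 16)


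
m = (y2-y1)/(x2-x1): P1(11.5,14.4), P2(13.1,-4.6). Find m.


dy = -4.6 - 14.4 = -19.0
dx = 13.1 - 11.5 = 1.6
m = -19.0/1.6 = -11.8750

m = -11.8750


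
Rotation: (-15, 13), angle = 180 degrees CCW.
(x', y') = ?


cos(180) = -1, sin(180) = 0
x' = -15*(-1) - 13*0 = 15
y' = -15*0 + 13*(-1) = -13

(15, -13)


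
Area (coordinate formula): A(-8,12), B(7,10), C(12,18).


-8*(10-18) = 64
7*(18-12) = 42
12*(12-10) = 24
sum = 130
Area = |130|/2 = 65.0000

65.0000 sq units


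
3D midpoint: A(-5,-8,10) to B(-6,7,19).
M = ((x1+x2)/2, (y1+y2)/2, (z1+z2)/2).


Mx = (-5- 6)/2 = -5.5000
My = (-8+7)/2 = -0.5000
Mz = (10+19)/2 = 14.5000

M = (-5.5000, -0.5000, 14.5000)


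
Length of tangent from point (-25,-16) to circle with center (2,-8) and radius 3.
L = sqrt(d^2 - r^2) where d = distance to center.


d = sqrt((-25-2)^2 + (-16+ 8)^2) = sqrt(729+64) = 28.1603
L = sqrt(793.0000 - 9) = sqrt(784.0000) = 28.0000

28.0000


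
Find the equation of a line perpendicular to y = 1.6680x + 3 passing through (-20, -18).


Perpendicular slope = -1/m1 = -1/1.6680 = -0.5995
b2 = y0 - m2*x0 = -18 - 20/1.6680 = -18 - 11.9904 = -29.9904

y = -0.5995x - 29.9904


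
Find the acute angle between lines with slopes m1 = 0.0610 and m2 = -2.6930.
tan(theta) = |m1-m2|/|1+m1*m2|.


m1-m2 = 2.754
1+m1*m2 = 0.835727
tan(theta) = |2.754/0.835727| = 3.295334
theta = arctan(|2.754/0.835727|) = 73.1191 degrees (acute angle)

73.1191 degrees


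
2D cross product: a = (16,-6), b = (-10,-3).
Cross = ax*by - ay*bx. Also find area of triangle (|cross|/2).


cross = 16*(-3) + 6*(-10) = -48 - 60 = -108
Triangle area = |-108|/2 = 108/2 = 54.0000

cross = -108, triangle area = 54.0000


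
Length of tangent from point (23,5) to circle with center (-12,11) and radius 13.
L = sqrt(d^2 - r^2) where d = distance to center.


d = sqrt((23+ 12)^2 + (5-11)^2) = sqrt(1225+36) = 35.5106
L = sqrt(1261.0000 - 169) = sqrt(1092.0000) = 33.0454

33.0454


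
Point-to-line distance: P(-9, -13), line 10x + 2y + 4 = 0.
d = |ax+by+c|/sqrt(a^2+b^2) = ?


|10*(-9) + 2*(-13) + 4| = |-112| = 112
sqrt(100 + 4) = sqrt(104) = 10.1980
d = 112/sqrt(104) = 10.9825

10.9825


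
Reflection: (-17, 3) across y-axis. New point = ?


Reflection rule for y-axis: (-x, y)
(-17, 3) -> (17, 3)

(17, 3)


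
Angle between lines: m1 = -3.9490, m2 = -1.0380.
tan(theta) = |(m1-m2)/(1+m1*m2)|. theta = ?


m1-m2 = -2.911
1+m1*m2 = 5.099062
tan(theta) = |-2.911/5.099062| = 0.570889
theta = arctan(|-2.911/5.099062|) = 29.7216 degrees (acute angle)

29.7216 degrees


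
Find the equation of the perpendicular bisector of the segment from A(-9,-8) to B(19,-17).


Midpoint = (5, -12.5)
Slope of AB = dy/dx = -9/28 = -0.3214
Perp slope = -dx/dy = 28/9 = 3.1111
b = My - (perp slope)*Mx = -12.5 + (28*5)/(-9) = -12.5 - 15.5556 = -28.0556

y = 3.1111x - 28.0556


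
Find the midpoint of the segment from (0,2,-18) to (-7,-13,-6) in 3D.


Mx = (0- 7)/2 = -3.5000
My = (2- 13)/2 = -5.5000
Mz = (-18- 6)/2 = -12.0000

M = (-3.5000, -5.5000, -12.0000)


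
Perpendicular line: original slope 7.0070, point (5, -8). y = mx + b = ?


Perpendicular slope = -1/m1 = -1/7.0070 = -0.1427
b2 = y0 - m2*x0 = -8 + 5/7.0070 = -8 + 0.7136 = -7.2864

y = -0.1427x - 7.2864


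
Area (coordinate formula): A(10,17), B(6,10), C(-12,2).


10*(10-2) = 80
6*(2-17) = -90
-12*(17-10) = -84
sum = -94
Area = |-94|/2 = 47.0000

47.0000 sq units


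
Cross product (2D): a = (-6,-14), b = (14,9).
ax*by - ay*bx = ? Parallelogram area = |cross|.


cross = -6*9 + 14*14 = -54 + 196 = 142
Parallelogram area = |142| = 142

cross = 142, parallelogram area = 142


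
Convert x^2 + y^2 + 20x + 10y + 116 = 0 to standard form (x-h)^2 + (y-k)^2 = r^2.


h = -D/2 = -20/2 = -10
k = -E/2 = -10/2 = -5
r^2 = h^2 + k^2 - F = 100 + 25 - 116 = 9
r = 3

Center (-10, -5), radius = 3


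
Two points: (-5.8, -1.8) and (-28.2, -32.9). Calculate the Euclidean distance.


dx = -28.2 + 5.8 = -22.4
dy = -32.9 + 1.8 = -31.1
d = sqrt(501.76 + 967.21) = sqrt(1468.97) = 38.3271

38.3271


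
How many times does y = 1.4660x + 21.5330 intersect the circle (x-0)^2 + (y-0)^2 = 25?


Substitute y = 1.4660x + 21.5330: (x-0)^2 + (1.4660x+21.5330-0)^2 = 25
Expand to Ax^2 + Bx + C = 0, where b-k = 21.533
A = 1+m^2 = 3.149156
B = 2(m(b-k) - h) = 2(1.4660*21.533 - 0) = 63.134756
C = h^2 + (b-k)^2 - r^2 = 0 + 463.670089 - 25 = 438.670089
disc = B^2-4AC = 3985.9974 - 5525.7622 = -1539.7648
disc < 0

0 intersection points


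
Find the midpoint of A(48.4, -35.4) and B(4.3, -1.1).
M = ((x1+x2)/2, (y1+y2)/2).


Mx = (48.4 + 4.3)/2 = 52.7/2 = 26.3500
My = (-35.4 - 1.1)/2 = -36.5/2 = -18.2500

(26.3500, -18.2500)


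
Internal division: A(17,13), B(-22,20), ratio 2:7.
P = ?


Px = (2*(-22) + 7*17)/9 = 75/9 = 8.3333
Py = (2*20 + 7*13)/9 = 131/9 = 14.5556

P = (8.3333, 14.5556)


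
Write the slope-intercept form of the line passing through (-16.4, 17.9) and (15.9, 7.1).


m = (-10.8)/(32.3) = -0.3344
b = y1 - m*x1 = 17.9 - (-10.8*(-16.4))/(32.3) = 17.9 - 5.4836 = 12.4164

y = -0.3344x + 12.4164


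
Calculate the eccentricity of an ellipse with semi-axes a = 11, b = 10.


c = sqrt(121-100) = sqrt(21) = 4.5826
e = c/a = sqrt(21)/11 = 0.4166

e = 0.4166
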